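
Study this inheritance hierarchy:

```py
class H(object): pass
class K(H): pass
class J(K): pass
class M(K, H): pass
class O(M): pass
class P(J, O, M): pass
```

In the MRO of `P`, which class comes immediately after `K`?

L[P] = P + merge(L[J], L[O], L[M], [J O M])
  take J:  [J K H object] + [O M K H object] + [M K H object] + [J O M]
  take O:  [K H object] + [O M K H object] + [M K H object] + [O M]
  take M:  [K H object] + [M K H object] + [M K H object] + [M]
  take K:  [K H object] + [K H object] + [K H object]
  take H:  [H object] + [H object] + [H object]
  take object:  [object] + [object] + [object]
MRO: P J O M K H object
K is at position 4; next is H.

H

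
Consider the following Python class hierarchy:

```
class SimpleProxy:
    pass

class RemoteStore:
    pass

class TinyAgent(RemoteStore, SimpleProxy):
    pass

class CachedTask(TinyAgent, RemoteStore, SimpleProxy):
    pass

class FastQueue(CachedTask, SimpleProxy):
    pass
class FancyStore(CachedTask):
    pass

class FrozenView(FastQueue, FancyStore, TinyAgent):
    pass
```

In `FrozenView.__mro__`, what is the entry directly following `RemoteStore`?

SimpleProxy

L[FrozenView] = FrozenView + merge(L[FastQueue], L[FancyStore], L[TinyAgent], [FastQueue FancyStore TinyAgent])
  take FastQueue:  [FastQueue CachedTask TinyAgent RemoteStore SimpleProxy object] + [FancyStore CachedTask TinyAgent RemoteStore SimpleProxy object] + [TinyAgent RemoteStore SimpleProxy object] + [FastQueue FancyStore TinyAgent]
  take FancyStore:  [CachedTask TinyAgent RemoteStore SimpleProxy object] + [FancyStore CachedTask TinyAgent RemoteStore SimpleProxy object] + [TinyAgent RemoteStore SimpleProxy object] + [FancyStore TinyAgent]
  take CachedTask:  [CachedTask TinyAgent RemoteStore SimpleProxy object] + [CachedTask TinyAgent RemoteStore SimpleProxy object] + [TinyAgent RemoteStore SimpleProxy object] + [TinyAgent]
  take TinyAgent:  [TinyAgent RemoteStore SimpleProxy object] + [TinyAgent RemoteStore SimpleProxy object] + [TinyAgent RemoteStore SimpleProxy object] + [TinyAgent]
  take RemoteStore:  [RemoteStore SimpleProxy object] + [RemoteStore SimpleProxy object] + [RemoteStore SimpleProxy object]
  take SimpleProxy:  [SimpleProxy object] + [SimpleProxy object] + [SimpleProxy object]
  take object:  [object] + [object] + [object]
MRO: FrozenView FastQueue FancyStore CachedTask TinyAgent RemoteStore SimpleProxy object
RemoteStore is at position 5; next is SimpleProxy.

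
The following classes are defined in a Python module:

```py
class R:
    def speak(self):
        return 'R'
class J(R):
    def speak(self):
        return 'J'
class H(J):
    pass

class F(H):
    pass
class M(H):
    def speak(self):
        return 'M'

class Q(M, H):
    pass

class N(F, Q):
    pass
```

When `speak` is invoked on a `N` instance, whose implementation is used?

M

L[N] = N + merge(L[F], L[Q], [F Q])
  take F:  [F H J R object] + [Q M H J R object] + [F Q]
  take Q:  [H J R object] + [Q M H J R object] + [Q]
  take M:  [H J R object] + [M H J R object]
  take H:  [H J R object] + [H J R object]
  take J:  [J R object] + [J R object]
  take R:  [R object] + [R object]
  take object:  [object] + [object]
MRO: N F Q M H J R object
speak is defined in: J, M, R. First along the MRO is M.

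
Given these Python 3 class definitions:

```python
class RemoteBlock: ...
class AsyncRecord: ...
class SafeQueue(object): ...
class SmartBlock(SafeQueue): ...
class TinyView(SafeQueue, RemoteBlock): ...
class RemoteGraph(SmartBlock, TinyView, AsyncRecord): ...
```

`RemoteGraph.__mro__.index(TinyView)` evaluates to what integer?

2

L[RemoteGraph] = RemoteGraph + merge(L[SmartBlock], L[TinyView], L[AsyncRecord], [SmartBlock TinyView AsyncRecord])
  take SmartBlock:  [SmartBlock SafeQueue object] + [TinyView SafeQueue RemoteBlock object] + [AsyncRecord object] + [SmartBlock TinyView AsyncRecord]
  take TinyView:  [SafeQueue object] + [TinyView SafeQueue RemoteBlock object] + [AsyncRecord object] + [TinyView AsyncRecord]
  take SafeQueue:  [SafeQueue object] + [SafeQueue RemoteBlock object] + [AsyncRecord object] + [AsyncRecord]
  take RemoteBlock:  [object] + [RemoteBlock object] + [AsyncRecord object] + [AsyncRecord]
  take AsyncRecord:  [object] + [object] + [AsyncRecord object] + [AsyncRecord]
  take object:  [object] + [object] + [object]
MRO: RemoteGraph SmartBlock TinyView SafeQueue RemoteBlock AsyncRecord object
TinyView sits at index 2.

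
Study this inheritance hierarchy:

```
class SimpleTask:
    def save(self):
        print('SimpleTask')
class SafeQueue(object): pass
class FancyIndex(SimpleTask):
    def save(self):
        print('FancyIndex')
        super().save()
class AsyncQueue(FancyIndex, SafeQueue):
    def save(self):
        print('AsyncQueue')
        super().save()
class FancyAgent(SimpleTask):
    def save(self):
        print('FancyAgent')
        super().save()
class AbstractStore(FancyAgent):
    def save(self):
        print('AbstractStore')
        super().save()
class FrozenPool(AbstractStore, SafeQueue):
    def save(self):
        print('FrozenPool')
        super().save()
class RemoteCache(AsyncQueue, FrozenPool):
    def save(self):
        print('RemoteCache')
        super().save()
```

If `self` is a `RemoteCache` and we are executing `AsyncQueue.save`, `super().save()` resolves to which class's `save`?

FancyIndex

L[RemoteCache] = RemoteCache + merge(L[AsyncQueue], L[FrozenPool], [AsyncQueue FrozenPool])
  take AsyncQueue:  [AsyncQueue FancyIndex SimpleTask SafeQueue object] + [FrozenPool AbstractStore FancyAgent SimpleTask SafeQueue object] + [AsyncQueue FrozenPool]
  take FancyIndex:  [FancyIndex SimpleTask SafeQueue object] + [FrozenPool AbstractStore FancyAgent SimpleTask SafeQueue object] + [FrozenPool]
  take FrozenPool:  [SimpleTask SafeQueue object] + [FrozenPool AbstractStore FancyAgent SimpleTask SafeQueue object] + [FrozenPool]
  take AbstractStore:  [SimpleTask SafeQueue object] + [AbstractStore FancyAgent SimpleTask SafeQueue object]
  take FancyAgent:  [SimpleTask SafeQueue object] + [FancyAgent SimpleTask SafeQueue object]
  take SimpleTask:  [SimpleTask SafeQueue object] + [SimpleTask SafeQueue object]
  take SafeQueue:  [SafeQueue object] + [SafeQueue object]
  take object:  [object] + [object]
MRO: RemoteCache AsyncQueue FancyIndex FrozenPool AbstractStore FancyAgent SimpleTask SafeQueue object
super() in AsyncQueue.save on a RemoteCache instance goes to the class after AsyncQueue in RemoteCache's MRO: FancyIndex.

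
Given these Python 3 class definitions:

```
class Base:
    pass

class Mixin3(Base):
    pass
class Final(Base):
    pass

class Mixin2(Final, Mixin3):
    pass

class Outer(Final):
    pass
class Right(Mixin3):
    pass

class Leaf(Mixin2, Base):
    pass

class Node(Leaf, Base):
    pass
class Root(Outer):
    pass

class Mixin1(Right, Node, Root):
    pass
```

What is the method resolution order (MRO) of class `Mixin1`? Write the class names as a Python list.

[Mixin1, Right, Node, Leaf, Mixin2, Root, Outer, Final, Mixin3, Base, object]

L[Mixin1] = Mixin1 + merge(L[Right], L[Node], L[Root], [Right Node Root])
  take Right:  [Right Mixin3 Base object] + [Node Leaf Mixin2 Final Mixin3 Base object] + [Root Outer Final Base object] + [Right Node Root]
  take Node:  [Mixin3 Base object] + [Node Leaf Mixin2 Final Mixin3 Base object] + [Root Outer Final Base object] + [Node Root]
  take Leaf:  [Mixin3 Base object] + [Leaf Mixin2 Final Mixin3 Base object] + [Root Outer Final Base object] + [Root]
  take Mixin2:  [Mixin3 Base object] + [Mixin2 Final Mixin3 Base object] + [Root Outer Final Base object] + [Root]
  take Root:  [Mixin3 Base object] + [Final Mixin3 Base object] + [Root Outer Final Base object] + [Root]
  take Outer:  [Mixin3 Base object] + [Final Mixin3 Base object] + [Outer Final Base object]
  take Final:  [Mixin3 Base object] + [Final Mixin3 Base object] + [Final Base object]
  take Mixin3:  [Mixin3 Base object] + [Mixin3 Base object] + [Base object]
  take Base:  [Base object] + [Base object] + [Base object]
  take object:  [object] + [object] + [object]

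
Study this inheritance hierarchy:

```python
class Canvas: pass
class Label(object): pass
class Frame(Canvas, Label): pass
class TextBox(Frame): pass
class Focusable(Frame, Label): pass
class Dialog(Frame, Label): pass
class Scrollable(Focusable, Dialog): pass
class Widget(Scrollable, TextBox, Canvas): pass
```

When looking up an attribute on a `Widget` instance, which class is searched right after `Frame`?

Canvas

L[Widget] = Widget + merge(L[Scrollable], L[TextBox], L[Canvas], [Scrollable TextBox Canvas])
  take Scrollable:  [Scrollable Focusable Dialog Frame Canvas Label object] + [TextBox Frame Canvas Label object] + [Canvas object] + [Scrollable TextBox Canvas]
  take Focusable:  [Focusable Dialog Frame Canvas Label object] + [TextBox Frame Canvas Label object] + [Canvas object] + [TextBox Canvas]
  take Dialog:  [Dialog Frame Canvas Label object] + [TextBox Frame Canvas Label object] + [Canvas object] + [TextBox Canvas]
  take TextBox:  [Frame Canvas Label object] + [TextBox Frame Canvas Label object] + [Canvas object] + [TextBox Canvas]
  take Frame:  [Frame Canvas Label object] + [Frame Canvas Label object] + [Canvas object] + [Canvas]
  take Canvas:  [Canvas Label object] + [Canvas Label object] + [Canvas object] + [Canvas]
  take Label:  [Label object] + [Label object] + [object]
  take object:  [object] + [object] + [object]
MRO: Widget Scrollable Focusable Dialog TextBox Frame Canvas Label object
Frame is at position 5; next is Canvas.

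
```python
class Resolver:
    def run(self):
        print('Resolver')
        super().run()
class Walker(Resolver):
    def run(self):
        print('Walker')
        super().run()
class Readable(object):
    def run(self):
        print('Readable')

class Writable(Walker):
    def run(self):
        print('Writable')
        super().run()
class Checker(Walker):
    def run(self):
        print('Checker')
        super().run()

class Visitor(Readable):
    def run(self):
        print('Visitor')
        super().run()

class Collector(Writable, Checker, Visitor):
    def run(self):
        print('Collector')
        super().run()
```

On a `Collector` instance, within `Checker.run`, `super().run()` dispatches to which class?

L[Collector] = Collector + merge(L[Writable], L[Checker], L[Visitor], [Writable Checker Visitor])
  take Writable:  [Writable Walker Resolver object] + [Checker Walker Resolver object] + [Visitor Readable object] + [Writable Checker Visitor]
  take Checker:  [Walker Resolver object] + [Checker Walker Resolver object] + [Visitor Readable object] + [Checker Visitor]
  take Walker:  [Walker Resolver object] + [Walker Resolver object] + [Visitor Readable object] + [Visitor]
  take Resolver:  [Resolver object] + [Resolver object] + [Visitor Readable object] + [Visitor]
  take Visitor:  [object] + [object] + [Visitor Readable object] + [Visitor]
  take Readable:  [object] + [object] + [Readable object]
  take object:  [object] + [object] + [object]
MRO: Collector Writable Checker Walker Resolver Visitor Readable object
super() in Checker.run on a Collector instance goes to the class after Checker in Collector's MRO: Walker.

Walker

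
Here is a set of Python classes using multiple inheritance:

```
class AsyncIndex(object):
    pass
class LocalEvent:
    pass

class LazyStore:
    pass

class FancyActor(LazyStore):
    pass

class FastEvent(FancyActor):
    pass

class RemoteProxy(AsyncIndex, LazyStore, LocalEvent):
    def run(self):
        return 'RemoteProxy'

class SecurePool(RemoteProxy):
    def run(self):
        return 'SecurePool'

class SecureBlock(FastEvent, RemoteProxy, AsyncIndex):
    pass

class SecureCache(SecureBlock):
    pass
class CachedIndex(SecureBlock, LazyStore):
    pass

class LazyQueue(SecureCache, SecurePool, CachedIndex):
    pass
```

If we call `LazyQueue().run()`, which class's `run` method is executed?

SecurePool

L[LazyQueue] = LazyQueue + merge(L[SecureCache], L[SecurePool], L[CachedIndex], [SecureCache SecurePool CachedIndex])
  take SecureCache:  [SecureCache SecureBlock FastEvent FancyActor RemoteProxy AsyncIndex LazyStore LocalEvent object] + [SecurePool RemoteProxy AsyncIndex LazyStore LocalEvent object] + [CachedIndex SecureBlock FastEvent FancyActor RemoteProxy AsyncIndex LazyStore LocalEvent object] + [SecureCache SecurePool CachedIndex]
  take SecurePool:  [SecureBlock FastEvent FancyActor RemoteProxy AsyncIndex LazyStore LocalEvent object] + [SecurePool RemoteProxy AsyncIndex LazyStore LocalEvent object] + [CachedIndex SecureBlock FastEvent FancyActor RemoteProxy AsyncIndex LazyStore LocalEvent object] + [SecurePool CachedIndex]
  take CachedIndex:  [SecureBlock FastEvent FancyActor RemoteProxy AsyncIndex LazyStore LocalEvent object] + [RemoteProxy AsyncIndex LazyStore LocalEvent object] + [CachedIndex SecureBlock FastEvent FancyActor RemoteProxy AsyncIndex LazyStore LocalEvent object] + [CachedIndex]
  take SecureBlock:  [SecureBlock FastEvent FancyActor RemoteProxy AsyncIndex LazyStore LocalEvent object] + [RemoteProxy AsyncIndex LazyStore LocalEvent object] + [SecureBlock FastEvent FancyActor RemoteProxy AsyncIndex LazyStore LocalEvent object]
  take FastEvent:  [FastEvent FancyActor RemoteProxy AsyncIndex LazyStore LocalEvent object] + [RemoteProxy AsyncIndex LazyStore LocalEvent object] + [FastEvent FancyActor RemoteProxy AsyncIndex LazyStore LocalEvent object]
  take FancyActor:  [FancyActor RemoteProxy AsyncIndex LazyStore LocalEvent object] + [RemoteProxy AsyncIndex LazyStore LocalEvent object] + [FancyActor RemoteProxy AsyncIndex LazyStore LocalEvent object]
  take RemoteProxy:  [RemoteProxy AsyncIndex LazyStore LocalEvent object] + [RemoteProxy AsyncIndex LazyStore LocalEvent object] + [RemoteProxy AsyncIndex LazyStore LocalEvent object]
  take AsyncIndex:  [AsyncIndex LazyStore LocalEvent object] + [AsyncIndex LazyStore LocalEvent object] + [AsyncIndex LazyStore LocalEvent object]
  take LazyStore:  [LazyStore LocalEvent object] + [LazyStore LocalEvent object] + [LazyStore LocalEvent object]
  take LocalEvent:  [LocalEvent object] + [LocalEvent object] + [LocalEvent object]
  take object:  [object] + [object] + [object]
MRO: LazyQueue SecureCache SecurePool CachedIndex SecureBlock FastEvent FancyActor RemoteProxy AsyncIndex LazyStore LocalEvent object
run is defined in: RemoteProxy, SecurePool. First along the MRO is SecurePool.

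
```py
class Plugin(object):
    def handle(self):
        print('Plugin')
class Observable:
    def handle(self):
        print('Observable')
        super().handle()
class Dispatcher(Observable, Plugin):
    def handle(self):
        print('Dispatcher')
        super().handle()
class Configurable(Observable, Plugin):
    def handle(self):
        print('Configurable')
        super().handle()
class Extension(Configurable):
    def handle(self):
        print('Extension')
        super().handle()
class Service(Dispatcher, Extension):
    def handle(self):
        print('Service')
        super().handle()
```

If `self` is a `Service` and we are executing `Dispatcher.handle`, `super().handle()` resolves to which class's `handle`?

L[Service] = Service + merge(L[Dispatcher], L[Extension], [Dispatcher Extension])
  take Dispatcher:  [Dispatcher Observable Plugin object] + [Extension Configurable Observable Plugin object] + [Dispatcher Extension]
  take Extension:  [Observable Plugin object] + [Extension Configurable Observable Plugin object] + [Extension]
  take Configurable:  [Observable Plugin object] + [Configurable Observable Plugin object]
  take Observable:  [Observable Plugin object] + [Observable Plugin object]
  take Plugin:  [Plugin object] + [Plugin object]
  take object:  [object] + [object]
MRO: Service Dispatcher Extension Configurable Observable Plugin object
super() in Dispatcher.handle on a Service instance goes to the class after Dispatcher in Service's MRO: Extension.

Extension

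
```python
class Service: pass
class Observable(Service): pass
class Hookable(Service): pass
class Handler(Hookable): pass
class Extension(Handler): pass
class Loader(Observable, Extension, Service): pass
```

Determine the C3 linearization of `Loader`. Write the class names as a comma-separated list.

Loader, Observable, Extension, Handler, Hookable, Service, object

L[Loader] = Loader + merge(L[Observable], L[Extension], L[Service], [Observable Extension Service])
  take Observable:  [Observable Service object] + [Extension Handler Hookable Service object] + [Service object] + [Observable Extension Service]
  take Extension:  [Service object] + [Extension Handler Hookable Service object] + [Service object] + [Extension Service]
  take Handler:  [Service object] + [Handler Hookable Service object] + [Service object] + [Service]
  take Hookable:  [Service object] + [Hookable Service object] + [Service object] + [Service]
  take Service:  [Service object] + [Service object] + [Service object] + [Service]
  take object:  [object] + [object] + [object]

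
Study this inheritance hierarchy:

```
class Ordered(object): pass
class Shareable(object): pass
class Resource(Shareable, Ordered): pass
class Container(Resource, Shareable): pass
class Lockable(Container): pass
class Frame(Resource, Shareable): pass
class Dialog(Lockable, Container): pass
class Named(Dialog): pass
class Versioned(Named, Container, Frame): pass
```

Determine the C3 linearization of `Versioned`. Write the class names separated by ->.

Versioned -> Named -> Dialog -> Lockable -> Container -> Frame -> Resource -> Shareable -> Ordered -> object

L[Versioned] = Versioned + merge(L[Named], L[Container], L[Frame], [Named Container Frame])
  take Named:  [Named Dialog Lockable Container Resource Shareable Ordered object] + [Container Resource Shareable Ordered object] + [Frame Resource Shareable Ordered object] + [Named Container Frame]
  take Dialog:  [Dialog Lockable Container Resource Shareable Ordered object] + [Container Resource Shareable Ordered object] + [Frame Resource Shareable Ordered object] + [Container Frame]
  take Lockable:  [Lockable Container Resource Shareable Ordered object] + [Container Resource Shareable Ordered object] + [Frame Resource Shareable Ordered object] + [Container Frame]
  take Container:  [Container Resource Shareable Ordered object] + [Container Resource Shareable Ordered object] + [Frame Resource Shareable Ordered object] + [Container Frame]
  take Frame:  [Resource Shareable Ordered object] + [Resource Shareable Ordered object] + [Frame Resource Shareable Ordered object] + [Frame]
  take Resource:  [Resource Shareable Ordered object] + [Resource Shareable Ordered object] + [Resource Shareable Ordered object]
  take Shareable:  [Shareable Ordered object] + [Shareable Ordered object] + [Shareable Ordered object]
  take Ordered:  [Ordered object] + [Ordered object] + [Ordered object]
  take object:  [object] + [object] + [object]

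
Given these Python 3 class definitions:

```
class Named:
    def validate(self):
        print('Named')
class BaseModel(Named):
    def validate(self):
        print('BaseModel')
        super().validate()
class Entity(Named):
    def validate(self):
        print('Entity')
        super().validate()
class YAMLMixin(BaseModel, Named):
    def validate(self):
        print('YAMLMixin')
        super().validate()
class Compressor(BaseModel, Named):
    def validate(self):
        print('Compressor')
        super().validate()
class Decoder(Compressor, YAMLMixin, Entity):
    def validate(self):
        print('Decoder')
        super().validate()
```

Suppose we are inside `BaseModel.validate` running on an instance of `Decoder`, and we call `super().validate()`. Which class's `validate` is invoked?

L[Decoder] = Decoder + merge(L[Compressor], L[YAMLMixin], L[Entity], [Compressor YAMLMixin Entity])
  take Compressor:  [Compressor BaseModel Named object] + [YAMLMixin BaseModel Named object] + [Entity Named object] + [Compressor YAMLMixin Entity]
  take YAMLMixin:  [BaseModel Named object] + [YAMLMixin BaseModel Named object] + [Entity Named object] + [YAMLMixin Entity]
  take BaseModel:  [BaseModel Named object] + [BaseModel Named object] + [Entity Named object] + [Entity]
  take Entity:  [Named object] + [Named object] + [Entity Named object] + [Entity]
  take Named:  [Named object] + [Named object] + [Named object]
  take object:  [object] + [object] + [object]
MRO: Decoder Compressor YAMLMixin BaseModel Entity Named object
super() in BaseModel.validate on a Decoder instance goes to the class after BaseModel in Decoder's MRO: Entity.

Entity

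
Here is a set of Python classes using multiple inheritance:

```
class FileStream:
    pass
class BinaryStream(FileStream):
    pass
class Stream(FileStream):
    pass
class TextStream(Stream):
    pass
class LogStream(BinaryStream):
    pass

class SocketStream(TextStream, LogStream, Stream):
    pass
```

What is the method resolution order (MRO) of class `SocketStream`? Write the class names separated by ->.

SocketStream -> TextStream -> LogStream -> Stream -> BinaryStream -> FileStream -> object

L[SocketStream] = SocketStream + merge(L[TextStream], L[LogStream], L[Stream], [TextStream LogStream Stream])
  take TextStream:  [TextStream Stream FileStream object] + [LogStream BinaryStream FileStream object] + [Stream FileStream object] + [TextStream LogStream Stream]
  take LogStream:  [Stream FileStream object] + [LogStream BinaryStream FileStream object] + [Stream FileStream object] + [LogStream Stream]
  take Stream:  [Stream FileStream object] + [BinaryStream FileStream object] + [Stream FileStream object] + [Stream]
  take BinaryStream:  [FileStream object] + [BinaryStream FileStream object] + [FileStream object]
  take FileStream:  [FileStream object] + [FileStream object] + [FileStream object]
  take object:  [object] + [object] + [object]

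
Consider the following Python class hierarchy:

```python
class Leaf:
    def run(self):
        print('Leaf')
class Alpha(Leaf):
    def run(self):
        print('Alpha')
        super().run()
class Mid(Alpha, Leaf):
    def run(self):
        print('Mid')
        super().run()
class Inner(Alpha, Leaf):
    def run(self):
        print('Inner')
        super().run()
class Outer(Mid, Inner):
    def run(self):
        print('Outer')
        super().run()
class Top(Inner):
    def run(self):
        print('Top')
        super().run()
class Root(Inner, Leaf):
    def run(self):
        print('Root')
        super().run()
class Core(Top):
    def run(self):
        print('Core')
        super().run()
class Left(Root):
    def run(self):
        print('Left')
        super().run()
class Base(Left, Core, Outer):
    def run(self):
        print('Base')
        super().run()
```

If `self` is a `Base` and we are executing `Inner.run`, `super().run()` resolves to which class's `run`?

Alpha

L[Base] = Base + merge(L[Left], L[Core], L[Outer], [Left Core Outer])
  take Left:  [Left Root Inner Alpha Leaf object] + [Core Top Inner Alpha Leaf object] + [Outer Mid Inner Alpha Leaf object] + [Left Core Outer]
  take Root:  [Root Inner Alpha Leaf object] + [Core Top Inner Alpha Leaf object] + [Outer Mid Inner Alpha Leaf object] + [Core Outer]
  take Core:  [Inner Alpha Leaf object] + [Core Top Inner Alpha Leaf object] + [Outer Mid Inner Alpha Leaf object] + [Core Outer]
  take Top:  [Inner Alpha Leaf object] + [Top Inner Alpha Leaf object] + [Outer Mid Inner Alpha Leaf object] + [Outer]
  take Outer:  [Inner Alpha Leaf object] + [Inner Alpha Leaf object] + [Outer Mid Inner Alpha Leaf object] + [Outer]
  take Mid:  [Inner Alpha Leaf object] + [Inner Alpha Leaf object] + [Mid Inner Alpha Leaf object]
  take Inner:  [Inner Alpha Leaf object] + [Inner Alpha Leaf object] + [Inner Alpha Leaf object]
  take Alpha:  [Alpha Leaf object] + [Alpha Leaf object] + [Alpha Leaf object]
  take Leaf:  [Leaf object] + [Leaf object] + [Leaf object]
  take object:  [object] + [object] + [object]
MRO: Base Left Root Core Top Outer Mid Inner Alpha Leaf object
super() in Inner.run on a Base instance goes to the class after Inner in Base's MRO: Alpha.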